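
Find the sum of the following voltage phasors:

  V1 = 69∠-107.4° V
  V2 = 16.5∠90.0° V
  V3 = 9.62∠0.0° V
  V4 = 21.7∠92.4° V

Step 1 — Convert each phasor to rectangular form:
  V1 = 69·(cos(-107.4°) + j·sin(-107.4°)) = -20.63 - j65.84 V
  V2 = 16.5·(cos(90.0°) + j·sin(90.0°)) = 0 + j16.5 V
  V3 = 9.62·(cos(0.0°) + j·sin(0.0°)) = 9.62 V
  V4 = 21.7·(cos(92.4°) + j·sin(92.4°)) = -0.9087 + j21.68 V
Step 2 — Sum components: V_total = -11.92 - j27.66 V.
Step 3 — Convert to polar: |V_total| = 30.12 V, ∠V_total = -113.3°.

V_total = 30.12∠-113.3° V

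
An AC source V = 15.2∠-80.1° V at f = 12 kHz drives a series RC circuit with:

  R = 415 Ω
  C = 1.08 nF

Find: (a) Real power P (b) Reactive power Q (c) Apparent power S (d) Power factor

Step 1 — Angular frequency: ω = 2π·f = 2π·1.2e+04 = 7.54e+04 rad/s.
Step 2 — Component impedances:
  R: Z = R = 415 Ω
  C: Z = 1/(jωC) = -j/(ω·C) = 0 - j1.228e+04 Ω
Step 3 — Series combination: Z_total = R + C = 415 - j1.228e+04 Ω = 1.229e+04∠-88.1° Ω.
Step 4 — Source phasor: V = 15.2∠-80.1° V = 2.613 - j14.97 V.
Step 5 — Current: I = V / Z = 0.001225 + j0.0001714 A = 0.001237∠8.0° A.
Step 6 — Complex power: S = V·I* = 0.0006351 - j0.01879 VA.
Step 7 — Real power: P = Re(S) = 0.0006351 W.
Step 8 — Reactive power: Q = Im(S) = -0.01879 VAR.
Step 9 — Apparent power: |S| = 0.0188 VA.
Step 10 — Power factor: PF = P/|S| = 0.03377 (leading).

(a) P = 0.0006351 W  (b) Q = -0.01879 VAR  (c) S = 0.0188 VA  (d) PF = 0.03377 (leading)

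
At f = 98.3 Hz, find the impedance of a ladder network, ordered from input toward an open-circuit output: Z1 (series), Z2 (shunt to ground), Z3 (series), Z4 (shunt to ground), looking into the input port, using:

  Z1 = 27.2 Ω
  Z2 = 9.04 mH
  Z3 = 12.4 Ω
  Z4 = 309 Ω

Step 1 — Angular frequency: ω = 2π·f = 2π·98.3 = 617.6 rad/s.
Step 2 — Component impedances:
  Z1: Z = R = 27.2 Ω
  Z2: Z = jωL = j·617.6·0.00904 = 0 + j5.583 Ω
  Z3: Z = R = 12.4 Ω
  Z4: Z = R = 309 Ω
Step 3 — Ladder network (open output): work backward from the far end, alternating series and parallel combinations. Z_in = 27.3 + j5.582 Ω = 27.86∠11.6° Ω.

Z = 27.3 + j5.582 Ω = 27.86∠11.6° Ω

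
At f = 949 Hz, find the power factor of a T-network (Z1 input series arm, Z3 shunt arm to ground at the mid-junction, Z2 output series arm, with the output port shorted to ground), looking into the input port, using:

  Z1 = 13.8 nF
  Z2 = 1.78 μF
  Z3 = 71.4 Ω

Step 1 — Angular frequency: ω = 2π·f = 2π·949 = 5963 rad/s.
Step 2 — Component impedances:
  Z1: Z = 1/(jωC) = -j/(ω·C) = 0 - j1.215e+04 Ω
  Z2: Z = 1/(jωC) = -j/(ω·C) = 0 - j94.22 Ω
  Z3: Z = R = 71.4 Ω
Step 3 — With the output port shorted to ground, the output series arm Z2 runs from the junction to ground; the shunt arm Z3 also runs from the junction to ground. They appear in parallel: Z3 || Z2 = 45.35 - j34.37 Ω.
Step 4 — Series with input arm Z1: Z_in = Z1 + (Z3 || Z2) = 45.35 - j1.219e+04 Ω = 1.219e+04∠-89.8° Ω.
Step 5 — Power factor: PF = cos(φ) = Re(Z)/|Z| = 45.3539/12187.2 = 0.003721.
Step 6 — Type: Im(Z) = -1.219e+04 ⇒ leading (phase φ = -89.8°).

PF = 0.003721 (leading, φ = -89.8°)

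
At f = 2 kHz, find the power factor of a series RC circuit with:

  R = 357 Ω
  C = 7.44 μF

Step 1 — Angular frequency: ω = 2π·f = 2π·2000 = 1.257e+04 rad/s.
Step 2 — Component impedances:
  R: Z = R = 357 Ω
  C: Z = 1/(jωC) = -j/(ω·C) = 0 - j10.7 Ω
Step 3 — Series combination: Z_total = R + C = 357 - j10.7 Ω = 357.2∠-1.7° Ω.
Step 4 — Power factor: PF = cos(φ) = Re(Z)/|Z| = 357/357.16 = 0.9996.
Step 5 — Type: Im(Z) = -10.7 ⇒ leading (phase φ = -1.7°).

PF = 0.9996 (leading, φ = -1.7°)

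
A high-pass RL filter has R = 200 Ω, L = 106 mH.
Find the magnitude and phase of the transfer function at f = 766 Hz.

Step 1 — Angular frequency: ω = 2π·766 = 4813 rad/s.
Step 2 — Transfer function: H(jω) = jωL/(R + jωL).
Step 3 — Numerator jωL = j·510.2; denominator R + jωL = 200 + j510.2.
Step 4 — H = 0.8668 + j0.3398.
Step 5 — Magnitude: |H| = 0.931 (-0.6 dB); phase: φ = 21.4°.

|H| = 0.931 (-0.6 dB), φ = 21.4°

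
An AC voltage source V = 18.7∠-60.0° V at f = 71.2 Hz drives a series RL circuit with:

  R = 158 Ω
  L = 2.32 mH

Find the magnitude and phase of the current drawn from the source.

Step 1 — Angular frequency: ω = 2π·f = 2π·71.2 = 447.4 rad/s.
Step 2 — Component impedances:
  R: Z = R = 158 Ω
  L: Z = jωL = j·447.4·0.00232 = 0 + j1.038 Ω
Step 3 — Series combination: Z_total = R + L = 158 + j1.038 Ω = 158∠0.4° Ω.
Step 4 — Source phasor: V = 18.7∠-60.0° V = 9.35 - j16.19 V.
Step 5 — Ohm's law: I = V / Z_total = (9.35 - j16.19) / (158 + j1.038) = 0.0585 - j0.1029 A.
Step 6 — Convert to polar: |I| = 0.1184 A, ∠I = -60.4°.

I = 0.1184∠-60.4° A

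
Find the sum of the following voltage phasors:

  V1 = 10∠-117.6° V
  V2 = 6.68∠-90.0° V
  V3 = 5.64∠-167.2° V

Step 1 — Convert each phasor to rectangular form:
  V1 = 10·(cos(-117.6°) + j·sin(-117.6°)) = -4.633 - j8.862 V
  V2 = 6.68·(cos(-90.0°) + j·sin(-90.0°)) = 0 - j6.68 V
  V3 = 5.64·(cos(-167.2°) + j·sin(-167.2°)) = -5.5 - j1.25 V
Step 2 — Sum components: V_total = -10.13 - j16.79 V.
Step 3 — Convert to polar: |V_total| = 19.61 V, ∠V_total = -121.1°.

V_total = 19.61∠-121.1° V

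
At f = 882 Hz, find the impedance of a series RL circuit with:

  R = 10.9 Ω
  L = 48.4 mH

Step 1 — Angular frequency: ω = 2π·f = 2π·882 = 5542 rad/s.
Step 2 — Component impedances:
  R: Z = R = 10.9 Ω
  L: Z = jωL = j·5542·0.0484 = 0 + j268.2 Ω
Step 3 — Series combination: Z_total = R + L = 10.9 + j268.2 Ω = 268.4∠87.7° Ω.

Z = 10.9 + j268.2 Ω = 268.4∠87.7° Ω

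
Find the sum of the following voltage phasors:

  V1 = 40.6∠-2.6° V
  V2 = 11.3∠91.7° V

Step 1 — Convert each phasor to rectangular form:
  V1 = 40.6·(cos(-2.6°) + j·sin(-2.6°)) = 40.56 - j1.842 V
  V2 = 11.3·(cos(91.7°) + j·sin(91.7°)) = -0.3352 + j11.3 V
Step 2 — Sum components: V_total = 40.22 + j9.453 V.
Step 3 — Convert to polar: |V_total| = 41.32 V, ∠V_total = 13.2°.

V_total = 41.32∠13.2° V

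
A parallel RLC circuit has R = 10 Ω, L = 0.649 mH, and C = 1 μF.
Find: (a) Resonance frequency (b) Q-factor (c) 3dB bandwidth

Step 1 — Resonance: ω₀ = 1/√(LC) = 1/√(0.000649·1e-06) = 3.925e+04 rad/s.
Step 2 — f₀ = ω₀/(2π) = 6247 Hz.
Step 3 — Parallel Q: Q = R/(ω₀L) = 10/(3.925e+04·0.000649) = 0.3925.
Step 4 — Bandwidth: Δω = ω₀/Q = 1e+05 rad/s; BW = Δω/(2π) = 1.592e+04 Hz.

(a) f₀ = 6247 Hz  (b) Q = 0.3925  (c) BW = 1.592e+04 Hz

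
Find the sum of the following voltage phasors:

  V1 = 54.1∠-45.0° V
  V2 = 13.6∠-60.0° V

Step 1 — Convert each phasor to rectangular form:
  V1 = 54.1·(cos(-45.0°) + j·sin(-45.0°)) = 38.25 - j38.25 V
  V2 = 13.6·(cos(-60.0°) + j·sin(-60.0°)) = 6.8 - j11.78 V
Step 2 — Sum components: V_total = 45.05 - j50.03 V.
Step 3 — Convert to polar: |V_total| = 67.33 V, ∠V_total = -48.0°.

V_total = 67.33∠-48.0° V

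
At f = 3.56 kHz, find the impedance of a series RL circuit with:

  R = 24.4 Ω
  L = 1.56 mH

Step 1 — Angular frequency: ω = 2π·f = 2π·3560 = 2.237e+04 rad/s.
Step 2 — Component impedances:
  R: Z = R = 24.4 Ω
  L: Z = jωL = j·2.237e+04·0.00156 = 0 + j34.89 Ω
Step 3 — Series combination: Z_total = R + L = 24.4 + j34.89 Ω = 42.58∠55.0° Ω.

Z = 24.4 + j34.89 Ω = 42.58∠55.0° Ω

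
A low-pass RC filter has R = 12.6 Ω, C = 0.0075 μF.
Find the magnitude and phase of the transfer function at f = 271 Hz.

Step 1 — Angular frequency: ω = 2π·271 = 1703 rad/s.
Step 2 — Transfer function: H(jω) = 1/(1 + jωRC).
Step 3 — Denominator: 1 + jωRC = 1 + j·1703·12.6·7.5e-09 = 1 + j0.0001609.
Step 4 — H = 1 - j0.0001609.
Step 5 — Magnitude: |H| = 1 (-0.0 dB); phase: φ = -0.0°.

|H| = 1 (-0.0 dB), φ = -0.0°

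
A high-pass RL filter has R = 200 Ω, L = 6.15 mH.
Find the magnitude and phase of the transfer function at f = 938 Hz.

Step 1 — Angular frequency: ω = 2π·938 = 5894 rad/s.
Step 2 — Transfer function: H(jω) = jωL/(R + jωL).
Step 3 — Numerator jωL = j·36.25; denominator R + jωL = 200 + j36.25.
Step 4 — H = 0.0318 + j0.1755.
Step 5 — Magnitude: |H| = 0.1783 (-15.0 dB); phase: φ = 79.7°.

|H| = 0.1783 (-15.0 dB), φ = 79.7°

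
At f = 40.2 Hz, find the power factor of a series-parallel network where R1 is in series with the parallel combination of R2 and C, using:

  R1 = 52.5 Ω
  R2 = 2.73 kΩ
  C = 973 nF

Step 1 — Angular frequency: ω = 2π·f = 2π·40.2 = 252.6 rad/s.
Step 2 — Component impedances:
  R1: Z = R = 52.5 Ω
  R2: Z = R = 2730 Ω
  C: Z = 1/(jωC) = -j/(ω·C) = 0 - j4069 Ω
Step 3 — Parallel branch: R2 || C = 1/(1/R2 + 1/C) = 1883 - j1263 Ω.
Step 4 — Series with R1: Z_total = R1 + (R2 || C) = 1935 - j1263 Ω = 2311∠-33.1° Ω.
Step 5 — Power factor: PF = cos(φ) = Re(Z)/|Z| = 1935.1/2310.8 = 0.8374.
Step 6 — Type: Im(Z) = -1263 ⇒ leading (phase φ = -33.1°).

PF = 0.8374 (leading, φ = -33.1°)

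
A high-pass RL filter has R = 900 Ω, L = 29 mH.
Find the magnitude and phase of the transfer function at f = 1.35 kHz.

Step 1 — Angular frequency: ω = 2π·1350 = 8482 rad/s.
Step 2 — Transfer function: H(jω) = jωL/(R + jωL).
Step 3 — Numerator jωL = j·246; denominator R + jωL = 900 + j246.
Step 4 — H = 0.06951 + j0.2543.
Step 5 — Magnitude: |H| = 0.2636 (-11.6 dB); phase: φ = 74.7°.

|H| = 0.2636 (-11.6 dB), φ = 74.7°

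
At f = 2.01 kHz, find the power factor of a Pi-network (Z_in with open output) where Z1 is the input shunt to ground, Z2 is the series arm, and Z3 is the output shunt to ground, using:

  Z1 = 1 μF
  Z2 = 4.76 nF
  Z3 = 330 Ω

Step 1 — Angular frequency: ω = 2π·f = 2π·2010 = 1.263e+04 rad/s.
Step 2 — Component impedances:
  Z1: Z = 1/(jωC) = -j/(ω·C) = 0 - j79.18 Ω
  Z2: Z = 1/(jωC) = -j/(ω·C) = 0 - j1.663e+04 Ω
  Z3: Z = R = 330 Ω
Step 3 — With open output, the series arm Z2 and the output shunt Z3 appear in series to ground: Z2 + Z3 = 330 - j1.663e+04 Ω.
Step 4 — Parallel with input shunt Z1: Z_in = Z1 || (Z2 + Z3) = 0.007403 - j78.81 Ω = 78.81∠-90.0° Ω.
Step 5 — Power factor: PF = cos(φ) = Re(Z)/|Z| = 0.0074034/78.807 = 9.394e-05.
Step 6 — Type: Im(Z) = -78.81 ⇒ leading (phase φ = -90.0°).

PF = 9.394e-05 (leading, φ = -90.0°)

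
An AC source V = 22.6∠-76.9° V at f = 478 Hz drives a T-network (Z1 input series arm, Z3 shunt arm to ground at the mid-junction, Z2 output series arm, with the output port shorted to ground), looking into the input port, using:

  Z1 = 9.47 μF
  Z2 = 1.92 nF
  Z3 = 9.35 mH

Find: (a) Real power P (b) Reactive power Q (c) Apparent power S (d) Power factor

Step 1 — Angular frequency: ω = 2π·f = 2π·478 = 3003 rad/s.
Step 2 — Component impedances:
  Z1: Z = 1/(jωC) = -j/(ω·C) = 0 - j35.16 Ω
  Z2: Z = 1/(jωC) = -j/(ω·C) = 0 - j1.734e+05 Ω
  Z3: Z = jωL = j·3003·0.00935 = 0 + j28.08 Ω
Step 3 — With the output port shorted to ground, the output series arm Z2 runs from the junction to ground; the shunt arm Z3 also runs from the junction to ground. They appear in parallel: Z3 || Z2 = 0 + j28.09 Ω.
Step 4 — Series with input arm Z1: Z_in = Z1 + (Z3 || Z2) = 0 - j7.073 Ω = 7.073∠-90.0° Ω.
Step 5 — Source phasor: V = 22.6∠-76.9° V = 5.122 - j22.01 V.
Step 6 — Current: I = V / Z = 3.112 + j0.7242 A = 3.195∠13.1° A.
Step 7 — Complex power: S = V·I* = 0 - j72.21 VA.
Step 8 — Real power: P = Re(S) = 0 W.
Step 9 — Reactive power: Q = Im(S) = -72.21 VAR.
Step 10 — Apparent power: |S| = 72.21 VA.
Step 11 — Power factor: PF = P/|S| = 0 (leading).

(a) P = 0 W  (b) Q = -72.21 VAR  (c) S = 72.21 VA  (d) PF = 0 (leading)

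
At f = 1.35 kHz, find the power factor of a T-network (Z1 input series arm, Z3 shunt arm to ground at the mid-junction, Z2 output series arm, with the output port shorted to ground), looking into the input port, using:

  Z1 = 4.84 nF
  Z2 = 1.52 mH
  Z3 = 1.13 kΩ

Step 1 — Angular frequency: ω = 2π·f = 2π·1350 = 8482 rad/s.
Step 2 — Component impedances:
  Z1: Z = 1/(jωC) = -j/(ω·C) = 0 - j2.436e+04 Ω
  Z2: Z = jωL = j·8482·0.00152 = 0 + j12.89 Ω
  Z3: Z = R = 1130 Ω
Step 3 — With the output port shorted to ground, the output series arm Z2 runs from the junction to ground; the shunt arm Z3 also runs from the junction to ground. They appear in parallel: Z3 || Z2 = 0.1471 + j12.89 Ω.
Step 4 — Series with input arm Z1: Z_in = Z1 + (Z3 || Z2) = 0.1471 - j2.435e+04 Ω = 2.435e+04∠-90.0° Ω.
Step 5 — Power factor: PF = cos(φ) = Re(Z)/|Z| = 0.14709/24345 = 6.042e-06.
Step 6 — Type: Im(Z) = -2.435e+04 ⇒ leading (phase φ = -90.0°).

PF = 6.042e-06 (leading, φ = -90.0°)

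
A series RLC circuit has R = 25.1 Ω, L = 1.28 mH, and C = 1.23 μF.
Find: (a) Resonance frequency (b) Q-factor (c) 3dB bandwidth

Step 1 — Resonance condition Im(Z)=0 gives ω₀ = 1/√(LC).
Step 2 — ω₀ = 1/√(0.00128·1.23e-06) = 2.52e+04 rad/s.
Step 3 — f₀ = ω₀/(2π) = 4011 Hz.
Step 4 — Series Q: Q = ω₀L/R = 2.52e+04·0.00128/25.1 = 1.285.
Step 5 — 3dB bandwidth: Δω = ω₀/Q = 1.961e+04 rad/s; BW = Δω/(2π) = 3121 Hz.

(a) f₀ = 4011 Hz  (b) Q = 1.285  (c) BW = 3121 Hz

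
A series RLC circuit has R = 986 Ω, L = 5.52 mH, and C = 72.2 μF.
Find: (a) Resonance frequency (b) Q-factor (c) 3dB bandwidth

Step 1 — Resonance: ω₀ = 1/√(LC) = 1/√(0.00552·7.22e-05) = 1584 rad/s.
Step 2 — f₀ = ω₀/(2π) = 252.1 Hz.
Step 3 — Series Q: Q = ω₀L/R = 1584·0.00552/986 = 0.008868.
Step 4 — Bandwidth: Δω = ω₀/Q = 1.786e+05 rad/s; BW = Δω/(2π) = 2.843e+04 Hz.

(a) f₀ = 252.1 Hz  (b) Q = 0.008868  (c) BW = 2.843e+04 Hz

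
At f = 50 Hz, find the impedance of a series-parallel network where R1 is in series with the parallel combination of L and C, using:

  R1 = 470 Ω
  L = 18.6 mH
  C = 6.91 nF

Step 1 — Angular frequency: ω = 2π·f = 2π·50 = 314.2 rad/s.
Step 2 — Component impedances:
  R1: Z = R = 470 Ω
  L: Z = jωL = j·314.2·0.0186 = 0 + j5.843 Ω
  C: Z = 1/(jωC) = -j/(ω·C) = 0 - j4.607e+05 Ω
Step 3 — Parallel branch: L || C = 1/(1/L + 1/C) = 0 + j5.843 Ω.
Step 4 — Series with R1: Z_total = R1 + (L || C) = 470 + j5.843 Ω = 470∠0.7° Ω.

Z = 470 + j5.843 Ω = 470∠0.7° Ω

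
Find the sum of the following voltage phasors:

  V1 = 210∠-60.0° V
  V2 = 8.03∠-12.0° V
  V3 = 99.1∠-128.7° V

Step 1 — Convert each phasor to rectangular form:
  V1 = 210·(cos(-60.0°) + j·sin(-60.0°)) = 105 - j181.9 V
  V2 = 8.03·(cos(-12.0°) + j·sin(-12.0°)) = 7.855 - j1.67 V
  V3 = 99.1·(cos(-128.7°) + j·sin(-128.7°)) = -61.96 - j77.34 V
Step 2 — Sum components: V_total = 50.89 - j260.9 V.
Step 3 — Convert to polar: |V_total| = 265.8 V, ∠V_total = -79.0°.

V_total = 265.8∠-79.0° V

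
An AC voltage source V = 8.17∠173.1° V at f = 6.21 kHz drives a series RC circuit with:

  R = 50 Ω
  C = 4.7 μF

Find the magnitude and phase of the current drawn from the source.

Step 1 — Angular frequency: ω = 2π·f = 2π·6210 = 3.902e+04 rad/s.
Step 2 — Component impedances:
  R: Z = R = 50 Ω
  C: Z = 1/(jωC) = -j/(ω·C) = 0 - j5.453 Ω
Step 3 — Series combination: Z_total = R + C = 50 - j5.453 Ω = 50.3∠-6.2° Ω.
Step 4 — Source phasor: V = 8.17∠173.1° V = -8.111 + j0.9815 V.
Step 5 — Ohm's law: I = V / Z_total = (-8.111 + j0.9815) / (50 - j5.453) = -0.1624 + j0.001916 A.
Step 6 — Convert to polar: |I| = 0.1624 A, ∠I = 179.3°.

I = 0.1624∠179.3° A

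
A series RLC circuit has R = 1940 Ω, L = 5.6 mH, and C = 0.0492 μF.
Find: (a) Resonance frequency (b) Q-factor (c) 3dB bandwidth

Step 1 — Resonance condition Im(Z)=0 gives ω₀ = 1/√(LC).
Step 2 — ω₀ = 1/√(0.0056·4.92e-08) = 6.025e+04 rad/s.
Step 3 — f₀ = ω₀/(2π) = 9588 Hz.
Step 4 — Series Q: Q = ω₀L/R = 6.025e+04·0.0056/1940 = 0.1739.
Step 5 — 3dB bandwidth: Δω = ω₀/Q = 3.464e+05 rad/s; BW = Δω/(2π) = 5.514e+04 Hz.

(a) f₀ = 9588 Hz  (b) Q = 0.1739  (c) BW = 5.514e+04 Hz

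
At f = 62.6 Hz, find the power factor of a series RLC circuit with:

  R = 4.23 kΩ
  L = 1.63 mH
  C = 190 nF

Step 1 — Angular frequency: ω = 2π·f = 2π·62.6 = 393.3 rad/s.
Step 2 — Component impedances:
  R: Z = R = 4230 Ω
  L: Z = jωL = j·393.3·0.00163 = 0 + j0.6411 Ω
  C: Z = 1/(jωC) = -j/(ω·C) = 0 - j1.338e+04 Ω
Step 3 — Series combination: Z_total = R + L + C = 4230 - j1.338e+04 Ω = 1.403e+04∠-72.5° Ω.
Step 4 — Power factor: PF = cos(φ) = Re(Z)/|Z| = 4230/14033 = 0.3014.
Step 5 — Type: Im(Z) = -1.338e+04 ⇒ leading (phase φ = -72.5°).

PF = 0.3014 (leading, φ = -72.5°)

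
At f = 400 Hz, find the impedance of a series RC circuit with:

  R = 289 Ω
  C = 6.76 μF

Step 1 — Angular frequency: ω = 2π·f = 2π·400 = 2513 rad/s.
Step 2 — Component impedances:
  R: Z = R = 289 Ω
  C: Z = 1/(jωC) = -j/(ω·C) = 0 - j58.86 Ω
Step 3 — Series combination: Z_total = R + C = 289 - j58.86 Ω = 294.9∠-11.5° Ω.

Z = 289 - j58.86 Ω = 294.9∠-11.5° Ω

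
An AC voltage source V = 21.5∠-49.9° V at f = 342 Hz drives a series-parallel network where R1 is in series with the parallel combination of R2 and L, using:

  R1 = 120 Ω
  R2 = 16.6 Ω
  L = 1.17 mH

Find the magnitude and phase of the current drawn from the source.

Step 1 — Angular frequency: ω = 2π·f = 2π·342 = 2149 rad/s.
Step 2 — Component impedances:
  R1: Z = R = 120 Ω
  R2: Z = R = 16.6 Ω
  L: Z = jωL = j·2149·0.00117 = 0 + j2.514 Ω
Step 3 — Parallel branch: R2 || L = 1/(1/R2 + 1/L) = 0.3722 + j2.458 Ω.
Step 4 — Series with R1: Z_total = R1 + (R2 || L) = 120.4 + j2.458 Ω = 120.4∠1.2° Ω.
Step 5 — Source phasor: V = 21.5∠-49.9° V = 13.85 - j16.45 V.
Step 6 — Ohm's law: I = V / Z_total = (13.85 - j16.45) / (120.4 + j2.458) = 0.1122 - j0.1389 A.
Step 7 — Convert to polar: |I| = 0.1786 A, ∠I = -51.1°.

I = 0.1786∠-51.1° A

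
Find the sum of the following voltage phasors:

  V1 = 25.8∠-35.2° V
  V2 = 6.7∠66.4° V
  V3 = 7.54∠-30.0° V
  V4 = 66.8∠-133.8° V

Step 1 — Convert each phasor to rectangular form:
  V1 = 25.8·(cos(-35.2°) + j·sin(-35.2°)) = 21.08 - j14.87 V
  V2 = 6.7·(cos(66.4°) + j·sin(66.4°)) = 2.682 + j6.14 V
  V3 = 7.54·(cos(-30.0°) + j·sin(-30.0°)) = 6.53 - j3.77 V
  V4 = 66.8·(cos(-133.8°) + j·sin(-133.8°)) = -46.24 - j48.21 V
Step 2 — Sum components: V_total = -15.94 - j60.72 V.
Step 3 — Convert to polar: |V_total| = 62.77 V, ∠V_total = -104.7°.

V_total = 62.77∠-104.7° V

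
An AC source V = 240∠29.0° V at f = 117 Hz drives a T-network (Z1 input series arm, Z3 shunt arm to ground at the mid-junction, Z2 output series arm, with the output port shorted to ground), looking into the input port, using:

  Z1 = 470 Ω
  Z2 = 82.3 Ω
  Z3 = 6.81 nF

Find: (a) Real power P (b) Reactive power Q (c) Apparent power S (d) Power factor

Step 1 — Angular frequency: ω = 2π·f = 2π·117 = 735.1 rad/s.
Step 2 — Component impedances:
  Z1: Z = R = 470 Ω
  Z2: Z = R = 82.3 Ω
  Z3: Z = 1/(jωC) = -j/(ω·C) = 0 - j1.998e+05 Ω
Step 3 — With the output port shorted to ground, the output series arm Z2 runs from the junction to ground; the shunt arm Z3 also runs from the junction to ground. They appear in parallel: Z3 || Z2 = 82.3 - j0.03391 Ω.
Step 4 — Series with input arm Z1: Z_in = Z1 + (Z3 || Z2) = 552.3 - j0.03391 Ω = 552.3∠-0.0° Ω.
Step 5 — Source phasor: V = 240∠29.0° V = 209.9 + j116.4 V.
Step 6 — Current: I = V / Z = 0.38 + j0.2107 A = 0.4345∠29.0° A.
Step 7 — Complex power: S = V·I* = 104.3 - j0.006403 VA.
Step 8 — Real power: P = Re(S) = 104.3 W.
Step 9 — Reactive power: Q = Im(S) = -0.006403 VAR.
Step 10 — Apparent power: |S| = 104.3 VA.
Step 11 — Power factor: PF = P/|S| = 1 (leading).

(a) P = 104.3 W  (b) Q = -0.006403 VAR  (c) S = 104.3 VA  (d) PF = 1 (leading)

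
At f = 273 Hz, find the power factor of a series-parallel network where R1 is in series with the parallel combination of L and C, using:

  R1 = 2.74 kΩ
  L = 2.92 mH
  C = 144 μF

Step 1 — Angular frequency: ω = 2π·f = 2π·273 = 1715 rad/s.
Step 2 — Component impedances:
  R1: Z = R = 2740 Ω
  L: Z = jωL = j·1715·0.00292 = 0 + j5.009 Ω
  C: Z = 1/(jωC) = -j/(ω·C) = 0 - j4.049 Ω
Step 3 — Parallel branch: L || C = 1/(1/L + 1/C) = 0 - j21.12 Ω.
Step 4 — Series with R1: Z_total = R1 + (L || C) = 2740 - j21.12 Ω = 2740∠-0.4° Ω.
Step 5 — Power factor: PF = cos(φ) = Re(Z)/|Z| = 2740/2740 = 1.
Step 6 — Type: Im(Z) = -21.12 ⇒ leading (phase φ = -0.4°).

PF = 1 (leading, φ = -0.4°)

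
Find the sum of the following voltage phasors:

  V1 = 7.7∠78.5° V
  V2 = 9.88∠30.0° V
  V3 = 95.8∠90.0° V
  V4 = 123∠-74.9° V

Step 1 — Convert each phasor to rectangular form:
  V1 = 7.7·(cos(78.5°) + j·sin(78.5°)) = 1.535 + j7.545 V
  V2 = 9.88·(cos(30.0°) + j·sin(30.0°)) = 8.556 + j4.94 V
  V3 = 95.8·(cos(90.0°) + j·sin(90.0°)) = 0 + j95.8 V
  V4 = 123·(cos(-74.9°) + j·sin(-74.9°)) = 32.04 - j118.8 V
Step 2 — Sum components: V_total = 42.13 - j10.47 V.
Step 3 — Convert to polar: |V_total| = 43.41 V, ∠V_total = -14.0°.

V_total = 43.41∠-14.0° V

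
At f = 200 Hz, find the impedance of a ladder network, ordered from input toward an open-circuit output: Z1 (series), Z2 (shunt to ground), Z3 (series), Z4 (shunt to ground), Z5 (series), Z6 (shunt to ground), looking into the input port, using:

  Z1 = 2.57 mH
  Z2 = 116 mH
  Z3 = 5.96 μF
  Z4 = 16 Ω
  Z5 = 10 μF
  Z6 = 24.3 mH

Step 1 — Angular frequency: ω = 2π·f = 2π·200 = 1257 rad/s.
Step 2 — Component impedances:
  Z1: Z = jωL = j·1257·0.00257 = 0 + j3.23 Ω
  Z2: Z = jωL = j·1257·0.116 = 0 + j145.8 Ω
  Z3: Z = 1/(jωC) = -j/(ω·C) = 0 - j133.5 Ω
  Z4: Z = R = 16 Ω
  Z5: Z = 1/(jωC) = -j/(ω·C) = 0 - j79.58 Ω
  Z6: Z = jωL = j·1257·0.0243 = 0 + j30.54 Ω
Step 3 — Ladder network (open output): work backward from the far end, alternating series and parallel combinations. Z_in = 1156 - j453.1 Ω = 1241∠-21.4° Ω.

Z = 1156 - j453.1 Ω = 1241∠-21.4° Ω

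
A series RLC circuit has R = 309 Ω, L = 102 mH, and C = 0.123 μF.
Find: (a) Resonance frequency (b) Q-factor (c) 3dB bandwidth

Step 1 — Resonance condition Im(Z)=0 gives ω₀ = 1/√(LC).
Step 2 — ω₀ = 1/√(0.102·1.23e-07) = 8928 rad/s.
Step 3 — f₀ = ω₀/(2π) = 1421 Hz.
Step 4 — Series Q: Q = ω₀L/R = 8928·0.102/309 = 2.947.
Step 5 — 3dB bandwidth: Δω = ω₀/Q = 3029 rad/s; BW = Δω/(2π) = 482.1 Hz.

(a) f₀ = 1421 Hz  (b) Q = 2.947  (c) BW = 482.1 Hz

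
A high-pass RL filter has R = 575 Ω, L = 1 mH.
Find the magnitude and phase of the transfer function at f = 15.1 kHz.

Step 1 — Angular frequency: ω = 2π·1.51e+04 = 9.488e+04 rad/s.
Step 2 — Transfer function: H(jω) = jωL/(R + jωL).
Step 3 — Numerator jωL = j·94.88; denominator R + jωL = 575 + j94.88.
Step 4 — H = 0.0265 + j0.1606.
Step 5 — Magnitude: |H| = 0.1628 (-15.8 dB); phase: φ = 80.6°.

|H| = 0.1628 (-15.8 dB), φ = 80.6°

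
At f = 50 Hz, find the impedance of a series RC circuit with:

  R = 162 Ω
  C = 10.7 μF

Step 1 — Angular frequency: ω = 2π·f = 2π·50 = 314.2 rad/s.
Step 2 — Component impedances:
  R: Z = R = 162 Ω
  C: Z = 1/(jωC) = -j/(ω·C) = 0 - j297.5 Ω
Step 3 — Series combination: Z_total = R + C = 162 - j297.5 Ω = 338.7∠-61.4° Ω.

Z = 162 - j297.5 Ω = 338.7∠-61.4° Ω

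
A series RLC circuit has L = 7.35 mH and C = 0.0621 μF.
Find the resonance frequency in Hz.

Step 1 — Resonance condition Im(Z)=0 gives ω₀ = 1/√(LC).
Step 2 — ω₀ = 1/√(0.00735·6.21e-08) = 4.681e+04 rad/s.
Step 3 — f₀ = ω₀/(2π) = 7450 Hz.

f₀ = 7450 Hz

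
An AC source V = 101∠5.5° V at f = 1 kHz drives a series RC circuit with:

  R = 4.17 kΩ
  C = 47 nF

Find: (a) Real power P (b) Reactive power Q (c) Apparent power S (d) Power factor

Step 1 — Angular frequency: ω = 2π·f = 2π·1000 = 6283 rad/s.
Step 2 — Component impedances:
  R: Z = R = 4170 Ω
  C: Z = 1/(jωC) = -j/(ω·C) = 0 - j3386 Ω
Step 3 — Series combination: Z_total = R + C = 4170 - j3386 Ω = 5372∠-39.1° Ω.
Step 4 — Source phasor: V = 101∠5.5° V = 100.5 + j9.68 V.
Step 5 — Current: I = V / Z = 0.01339 + j0.0132 A = 0.0188∠44.6° A.
Step 6 — Complex power: S = V·I* = 1.474 - j1.197 VA.
Step 7 — Real power: P = Re(S) = 1.474 W.
Step 8 — Reactive power: Q = Im(S) = -1.197 VAR.
Step 9 — Apparent power: |S| = 1.899 VA.
Step 10 — Power factor: PF = P/|S| = 0.7763 (leading).

(a) P = 1.474 W  (b) Q = -1.197 VAR  (c) S = 1.899 VA  (d) PF = 0.7763 (leading)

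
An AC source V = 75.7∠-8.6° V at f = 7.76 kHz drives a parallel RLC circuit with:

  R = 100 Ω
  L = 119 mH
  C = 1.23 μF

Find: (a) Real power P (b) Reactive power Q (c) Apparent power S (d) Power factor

Step 1 — Angular frequency: ω = 2π·f = 2π·7760 = 4.876e+04 rad/s.
Step 2 — Component impedances:
  R: Z = R = 100 Ω
  L: Z = jωL = j·4.876e+04·0.119 = 0 + j5802 Ω
  C: Z = 1/(jωC) = -j/(ω·C) = 0 - j16.67 Ω
Step 3 — Parallel combination: 1/Z_total = 1/R + 1/L + 1/C; Z_total = 2.72 - j16.27 Ω = 16.49∠-80.5° Ω.
Step 4 — Source phasor: V = 75.7∠-8.6° V = 74.85 - j11.32 V.
Step 5 — Current: I = V / Z = 1.425 + j4.363 A = 4.59∠71.9° A.
Step 6 — Complex power: S = V·I* = 57.3 - j342.7 VA.
Step 7 — Real power: P = Re(S) = 57.3 W.
Step 8 — Reactive power: Q = Im(S) = -342.7 VAR.
Step 9 — Apparent power: |S| = 347.4 VA.
Step 10 — Power factor: PF = P/|S| = 0.1649 (leading).

(a) P = 57.3 W  (b) Q = -342.7 VAR  (c) S = 347.4 VA  (d) PF = 0.1649 (leading)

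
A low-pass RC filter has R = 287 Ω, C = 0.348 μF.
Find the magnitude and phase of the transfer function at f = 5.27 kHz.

Step 1 — Angular frequency: ω = 2π·5270 = 3.311e+04 rad/s.
Step 2 — Transfer function: H(jω) = 1/(1 + jωRC).
Step 3 — Denominator: 1 + jωRC = 1 + j·3.311e+04·287·3.48e-07 = 1 + j3.307.
Step 4 — H = 0.08377 - j0.277.
Step 5 — Magnitude: |H| = 0.2894 (-10.8 dB); phase: φ = -73.2°.

|H| = 0.2894 (-10.8 dB), φ = -73.2°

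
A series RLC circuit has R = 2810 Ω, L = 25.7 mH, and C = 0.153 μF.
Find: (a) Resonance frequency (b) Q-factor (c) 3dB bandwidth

Step 1 — Resonance condition Im(Z)=0 gives ω₀ = 1/√(LC).
Step 2 — ω₀ = 1/√(0.0257·1.53e-07) = 1.595e+04 rad/s.
Step 3 — f₀ = ω₀/(2π) = 2538 Hz.
Step 4 — Series Q: Q = ω₀L/R = 1.595e+04·0.0257/2810 = 0.1459.
Step 5 — 3dB bandwidth: Δω = ω₀/Q = 1.093e+05 rad/s; BW = Δω/(2π) = 1.74e+04 Hz.

(a) f₀ = 2538 Hz  (b) Q = 0.1459  (c) BW = 1.74e+04 Hz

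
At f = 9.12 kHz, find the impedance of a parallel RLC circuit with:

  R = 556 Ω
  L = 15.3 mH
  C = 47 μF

Step 1 — Angular frequency: ω = 2π·f = 2π·9120 = 5.73e+04 rad/s.
Step 2 — Component impedances:
  R: Z = R = 556 Ω
  L: Z = jωL = j·5.73e+04·0.0153 = 0 + j876.7 Ω
  C: Z = 1/(jωC) = -j/(ω·C) = 0 - j0.3713 Ω
Step 3 — Parallel combination: 1/Z_total = 1/R + 1/L + 1/C; Z_total = 0.0002482 - j0.3715 Ω = 0.3715∠-90.0° Ω.

Z = 0.0002482 - j0.3715 Ω = 0.3715∠-90.0° Ω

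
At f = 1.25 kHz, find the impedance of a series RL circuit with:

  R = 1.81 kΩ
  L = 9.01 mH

Step 1 — Angular frequency: ω = 2π·f = 2π·1250 = 7854 rad/s.
Step 2 — Component impedances:
  R: Z = R = 1810 Ω
  L: Z = jωL = j·7854·0.00901 = 0 + j70.76 Ω
Step 3 — Series combination: Z_total = R + L = 1810 + j70.76 Ω = 1811∠2.2° Ω.

Z = 1810 + j70.76 Ω = 1811∠2.2° Ω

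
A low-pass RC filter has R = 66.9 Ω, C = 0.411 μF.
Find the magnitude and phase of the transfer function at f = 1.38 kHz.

Step 1 — Angular frequency: ω = 2π·1380 = 8671 rad/s.
Step 2 — Transfer function: H(jω) = 1/(1 + jωRC).
Step 3 — Denominator: 1 + jωRC = 1 + j·8671·66.9·4.11e-07 = 1 + j0.2384.
Step 4 — H = 0.9462 - j0.2256.
Step 5 — Magnitude: |H| = 0.9727 (-0.2 dB); phase: φ = -13.4°.

|H| = 0.9727 (-0.2 dB), φ = -13.4°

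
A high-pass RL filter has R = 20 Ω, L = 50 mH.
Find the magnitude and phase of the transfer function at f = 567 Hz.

Step 1 — Angular frequency: ω = 2π·567 = 3563 rad/s.
Step 2 — Transfer function: H(jω) = jωL/(R + jωL).
Step 3 — Numerator jωL = j·178.1; denominator R + jωL = 20 + j178.1.
Step 4 — H = 0.9876 + j0.1109.
Step 5 — Magnitude: |H| = 0.9938 (-0.1 dB); phase: φ = 6.4°.

|H| = 0.9938 (-0.1 dB), φ = 6.4°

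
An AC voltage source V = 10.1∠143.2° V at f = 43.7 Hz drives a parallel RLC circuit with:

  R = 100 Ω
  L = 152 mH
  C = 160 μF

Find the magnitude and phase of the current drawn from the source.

Step 1 — Angular frequency: ω = 2π·f = 2π·43.7 = 274.6 rad/s.
Step 2 — Component impedances:
  R: Z = R = 100 Ω
  L: Z = jωL = j·274.6·0.152 = 0 + j41.74 Ω
  C: Z = 1/(jωC) = -j/(ω·C) = 0 - j22.76 Ω
Step 3 — Parallel combination: 1/Z_total = 1/R + 1/L + 1/C; Z_total = 20.05 - j40.03 Ω = 44.77∠-63.4° Ω.
Step 4 — Source phasor: V = 10.1∠143.2° V = -8.087 + j6.05 V.
Step 5 — Ohm's law: I = V / Z_total = (-8.087 + j6.05) / (20.05 - j40.03) = -0.2017 - j0.101 A.
Step 6 — Convert to polar: |I| = 0.2256 A, ∠I = -153.4°.

I = 0.2256∠-153.4° A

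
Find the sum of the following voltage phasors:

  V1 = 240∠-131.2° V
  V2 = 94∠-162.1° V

Step 1 — Convert each phasor to rectangular form:
  V1 = 240·(cos(-131.2°) + j·sin(-131.2°)) = -158.1 - j180.6 V
  V2 = 94·(cos(-162.1°) + j·sin(-162.1°)) = -89.45 - j28.89 V
Step 2 — Sum components: V_total = -247.5 - j209.5 V.
Step 3 — Convert to polar: |V_total| = 324.3 V, ∠V_total = -139.8°.

V_total = 324.3∠-139.8° V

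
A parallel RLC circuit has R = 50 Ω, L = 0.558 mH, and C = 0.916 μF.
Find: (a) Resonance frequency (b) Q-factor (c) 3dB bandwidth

Step 1 — Resonance: ω₀ = 1/√(LC) = 1/√(0.000558·9.16e-07) = 4.423e+04 rad/s.
Step 2 — f₀ = ω₀/(2π) = 7040 Hz.
Step 3 — Parallel Q: Q = R/(ω₀L) = 50/(4.423e+04·0.000558) = 2.026.
Step 4 — Bandwidth: Δω = ω₀/Q = 2.183e+04 rad/s; BW = Δω/(2π) = 3475 Hz.

(a) f₀ = 7040 Hz  (b) Q = 2.026  (c) BW = 3475 Hz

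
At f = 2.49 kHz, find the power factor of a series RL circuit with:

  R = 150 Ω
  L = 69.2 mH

Step 1 — Angular frequency: ω = 2π·f = 2π·2490 = 1.565e+04 rad/s.
Step 2 — Component impedances:
  R: Z = R = 150 Ω
  L: Z = jωL = j·1.565e+04·0.0692 = 0 + j1083 Ω
Step 3 — Series combination: Z_total = R + L = 150 + j1083 Ω = 1093∠82.1° Ω.
Step 4 — Power factor: PF = cos(φ) = Re(Z)/|Z| = 150/1093 = 0.1372.
Step 5 — Type: Im(Z) = 1083 ⇒ lagging (phase φ = 82.1°).

PF = 0.1372 (lagging, φ = 82.1°)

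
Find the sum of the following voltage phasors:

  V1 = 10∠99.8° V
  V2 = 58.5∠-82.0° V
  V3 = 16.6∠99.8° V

Step 1 — Convert each phasor to rectangular form:
  V1 = 10·(cos(99.8°) + j·sin(99.8°)) = -1.702 + j9.854 V
  V2 = 58.5·(cos(-82.0°) + j·sin(-82.0°)) = 8.142 - j57.93 V
  V3 = 16.6·(cos(99.8°) + j·sin(99.8°)) = -2.825 + j16.36 V
Step 2 — Sum components: V_total = 3.614 - j31.72 V.
Step 3 — Convert to polar: |V_total| = 31.92 V, ∠V_total = -83.5°.

V_total = 31.92∠-83.5° V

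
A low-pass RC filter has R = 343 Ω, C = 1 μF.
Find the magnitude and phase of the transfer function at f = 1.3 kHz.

Step 1 — Angular frequency: ω = 2π·1300 = 8168 rad/s.
Step 2 — Transfer function: H(jω) = 1/(1 + jωRC).
Step 3 — Denominator: 1 + jωRC = 1 + j·8168·343·1e-06 = 1 + j2.802.
Step 4 — H = 0.113 - j0.3166.
Step 5 — Magnitude: |H| = 0.3362 (-9.5 dB); phase: φ = -70.4°.

|H| = 0.3362 (-9.5 dB), φ = -70.4°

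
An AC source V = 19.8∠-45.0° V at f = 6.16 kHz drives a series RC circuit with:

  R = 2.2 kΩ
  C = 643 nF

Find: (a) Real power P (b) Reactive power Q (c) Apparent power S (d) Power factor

Step 1 — Angular frequency: ω = 2π·f = 2π·6160 = 3.87e+04 rad/s.
Step 2 — Component impedances:
  R: Z = R = 2200 Ω
  C: Z = 1/(jωC) = -j/(ω·C) = 0 - j40.18 Ω
Step 3 — Series combination: Z_total = R + C = 2200 - j40.18 Ω = 2200∠-1.0° Ω.
Step 4 — Source phasor: V = 19.8∠-45.0° V = 14 - j14 V.
Step 5 — Current: I = V / Z = 0.006478 - j0.006246 A = 0.008998∠-44.0° A.
Step 6 — Complex power: S = V·I* = 0.1781 - j0.003254 VA.
Step 7 — Real power: P = Re(S) = 0.1781 W.
Step 8 — Reactive power: Q = Im(S) = -0.003254 VAR.
Step 9 — Apparent power: |S| = 0.1782 VA.
Step 10 — Power factor: PF = P/|S| = 0.9998 (leading).

(a) P = 0.1781 W  (b) Q = -0.003254 VAR  (c) S = 0.1782 VA  (d) PF = 0.9998 (leading)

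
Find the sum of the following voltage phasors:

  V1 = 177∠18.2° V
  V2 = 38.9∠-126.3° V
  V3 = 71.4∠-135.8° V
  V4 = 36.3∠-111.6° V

Step 1 — Convert each phasor to rectangular form:
  V1 = 177·(cos(18.2°) + j·sin(18.2°)) = 168.1 + j55.28 V
  V2 = 38.9·(cos(-126.3°) + j·sin(-126.3°)) = -23.03 - j31.35 V
  V3 = 71.4·(cos(-135.8°) + j·sin(-135.8°)) = -51.19 - j49.78 V
  V4 = 36.3·(cos(-111.6°) + j·sin(-111.6°)) = -13.36 - j33.75 V
Step 2 — Sum components: V_total = 80.57 - j59.6 V.
Step 3 — Convert to polar: |V_total| = 100.2 V, ∠V_total = -36.5°.

V_total = 100.2∠-36.5° V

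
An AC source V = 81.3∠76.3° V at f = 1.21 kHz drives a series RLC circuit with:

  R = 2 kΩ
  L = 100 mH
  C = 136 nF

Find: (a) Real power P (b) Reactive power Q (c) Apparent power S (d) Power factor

Step 1 — Angular frequency: ω = 2π·f = 2π·1210 = 7603 rad/s.
Step 2 — Component impedances:
  R: Z = R = 2000 Ω
  L: Z = jωL = j·7603·0.1 = 0 + j760.3 Ω
  C: Z = 1/(jωC) = -j/(ω·C) = 0 - j967.2 Ω
Step 3 — Series combination: Z_total = R + L + C = 2000 - j206.9 Ω = 2011∠-5.9° Ω.
Step 4 — Source phasor: V = 81.3∠76.3° V = 19.25 + j78.99 V.
Step 5 — Current: I = V / Z = 0.005483 + j0.04006 A = 0.04043∠82.2° A.
Step 6 — Complex power: S = V·I* = 3.27 - j0.3382 VA.
Step 7 — Real power: P = Re(S) = 3.27 W.
Step 8 — Reactive power: Q = Im(S) = -0.3382 VAR.
Step 9 — Apparent power: |S| = 3.287 VA.
Step 10 — Power factor: PF = P/|S| = 0.9947 (leading).

(a) P = 3.27 W  (b) Q = -0.3382 VAR  (c) S = 3.287 VA  (d) PF = 0.9947 (leading)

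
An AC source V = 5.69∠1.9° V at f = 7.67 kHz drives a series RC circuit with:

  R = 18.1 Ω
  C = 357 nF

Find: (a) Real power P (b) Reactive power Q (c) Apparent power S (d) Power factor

Step 1 — Angular frequency: ω = 2π·f = 2π·7670 = 4.819e+04 rad/s.
Step 2 — Component impedances:
  R: Z = R = 18.1 Ω
  C: Z = 1/(jωC) = -j/(ω·C) = 0 - j58.12 Ω
Step 3 — Series combination: Z_total = R + C = 18.1 - j58.12 Ω = 60.88∠-72.7° Ω.
Step 4 — Source phasor: V = 5.69∠1.9° V = 5.687 + j0.1887 V.
Step 5 — Current: I = V / Z = 0.02482 + j0.09011 A = 0.09347∠74.6° A.
Step 6 — Complex power: S = V·I* = 0.1581 - j0.5078 VA.
Step 7 — Real power: P = Re(S) = 0.1581 W.
Step 8 — Reactive power: Q = Im(S) = -0.5078 VAR.
Step 9 — Apparent power: |S| = 0.5318 VA.
Step 10 — Power factor: PF = P/|S| = 0.2973 (leading).

(a) P = 0.1581 W  (b) Q = -0.5078 VAR  (c) S = 0.5318 VA  (d) PF = 0.2973 (leading)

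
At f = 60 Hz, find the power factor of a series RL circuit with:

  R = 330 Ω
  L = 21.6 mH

Step 1 — Angular frequency: ω = 2π·f = 2π·60 = 377 rad/s.
Step 2 — Component impedances:
  R: Z = R = 330 Ω
  L: Z = jωL = j·377·0.0216 = 0 + j8.143 Ω
Step 3 — Series combination: Z_total = R + L = 330 + j8.143 Ω = 330.1∠1.4° Ω.
Step 4 — Power factor: PF = cos(φ) = Re(Z)/|Z| = 330/330.1 = 0.9997.
Step 5 — Type: Im(Z) = 8.143 ⇒ lagging (phase φ = 1.4°).

PF = 0.9997 (lagging, φ = 1.4°)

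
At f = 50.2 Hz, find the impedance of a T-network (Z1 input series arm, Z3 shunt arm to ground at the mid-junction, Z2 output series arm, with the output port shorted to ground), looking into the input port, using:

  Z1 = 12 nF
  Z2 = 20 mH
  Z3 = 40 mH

Step 1 — Angular frequency: ω = 2π·f = 2π·50.2 = 315.4 rad/s.
Step 2 — Component impedances:
  Z1: Z = 1/(jωC) = -j/(ω·C) = 0 - j2.642e+05 Ω
  Z2: Z = jωL = j·315.4·0.02 = 0 + j6.308 Ω
  Z3: Z = jωL = j·315.4·0.04 = 0 + j12.62 Ω
Step 3 — With the output port shorted to ground, the output series arm Z2 runs from the junction to ground; the shunt arm Z3 also runs from the junction to ground. They appear in parallel: Z3 || Z2 = 0 + j4.206 Ω.
Step 4 — Series with input arm Z1: Z_in = Z1 + (Z3 || Z2) = 0 - j2.642e+05 Ω = 2.642e+05∠-90.0° Ω.

Z = 0 - j2.642e+05 Ω = 2.642e+05∠-90.0° Ω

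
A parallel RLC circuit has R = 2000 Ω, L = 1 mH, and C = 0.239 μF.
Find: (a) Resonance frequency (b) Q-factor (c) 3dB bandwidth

Step 1 — Resonance: ω₀ = 1/√(LC) = 1/√(0.001·2.39e-07) = 6.468e+04 rad/s.
Step 2 — f₀ = ω₀/(2π) = 1.029e+04 Hz.
Step 3 — Parallel Q: Q = R/(ω₀L) = 2000/(6.468e+04·0.001) = 30.92.
Step 4 — Bandwidth: Δω = ω₀/Q = 2092 rad/s; BW = Δω/(2π) = 333 Hz.

(a) f₀ = 1.029e+04 Hz  (b) Q = 30.92  (c) BW = 333 Hz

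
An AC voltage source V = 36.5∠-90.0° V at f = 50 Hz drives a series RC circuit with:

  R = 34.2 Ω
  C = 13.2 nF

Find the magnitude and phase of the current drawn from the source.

Step 1 — Angular frequency: ω = 2π·f = 2π·50 = 314.2 rad/s.
Step 2 — Component impedances:
  R: Z = R = 34.2 Ω
  C: Z = 1/(jωC) = -j/(ω·C) = 0 - j2.411e+05 Ω
Step 3 — Series combination: Z_total = R + C = 34.2 - j2.411e+05 Ω = 2.411e+05∠-90.0° Ω.
Step 4 — Source phasor: V = 36.5∠-90.0° V = 0 - j36.5 V.
Step 5 — Ohm's law: I = V / Z_total = (0 - j36.5) / (34.2 - j2.411e+05) = 0.0001514 - j2.147e-08 A.
Step 6 — Convert to polar: |I| = 0.0001514 A, ∠I = -0.0°.

I = 0.0001514∠-0.0° A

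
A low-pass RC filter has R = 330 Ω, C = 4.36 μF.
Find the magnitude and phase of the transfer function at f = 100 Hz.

Step 1 — Angular frequency: ω = 2π·100 = 628.3 rad/s.
Step 2 — Transfer function: H(jω) = 1/(1 + jωRC).
Step 3 — Denominator: 1 + jωRC = 1 + j·628.3·330·4.36e-06 = 1 + j0.904.
Step 4 — H = 0.5503 - j0.4975.
Step 5 — Magnitude: |H| = 0.7418 (-2.6 dB); phase: φ = -42.1°.

|H| = 0.7418 (-2.6 dB), φ = -42.1°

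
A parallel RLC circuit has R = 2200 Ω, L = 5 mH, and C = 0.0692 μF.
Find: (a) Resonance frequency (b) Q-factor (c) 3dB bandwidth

Step 1 — Resonance: ω₀ = 1/√(LC) = 1/√(0.005·6.92e-08) = 5.376e+04 rad/s.
Step 2 — f₀ = ω₀/(2π) = 8556 Hz.
Step 3 — Parallel Q: Q = R/(ω₀L) = 2200/(5.376e+04·0.005) = 8.184.
Step 4 — Bandwidth: Δω = ω₀/Q = 6569 rad/s; BW = Δω/(2π) = 1045 Hz.

(a) f₀ = 8556 Hz  (b) Q = 8.184  (c) BW = 1045 Hz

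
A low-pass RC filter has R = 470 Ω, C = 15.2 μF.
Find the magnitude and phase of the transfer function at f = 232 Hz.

Step 1 — Angular frequency: ω = 2π·232 = 1458 rad/s.
Step 2 — Transfer function: H(jω) = 1/(1 + jωRC).
Step 3 — Denominator: 1 + jωRC = 1 + j·1458·470·1.52e-05 = 1 + j10.41.
Step 4 — H = 0.009137 - j0.09515.
Step 5 — Magnitude: |H| = 0.09559 (-20.4 dB); phase: φ = -84.5°.

|H| = 0.09559 (-20.4 dB), φ = -84.5°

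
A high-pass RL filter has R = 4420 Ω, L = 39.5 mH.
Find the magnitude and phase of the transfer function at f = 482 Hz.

Step 1 — Angular frequency: ω = 2π·482 = 3028 rad/s.
Step 2 — Transfer function: H(jω) = jωL/(R + jωL).
Step 3 — Numerator jωL = j·119.6; denominator R + jωL = 4420 + j119.6.
Step 4 — H = 0.000732 + j0.02704.
Step 5 — Magnitude: |H| = 0.02705 (-31.4 dB); phase: φ = 88.4°.

|H| = 0.02705 (-31.4 dB), φ = 88.4°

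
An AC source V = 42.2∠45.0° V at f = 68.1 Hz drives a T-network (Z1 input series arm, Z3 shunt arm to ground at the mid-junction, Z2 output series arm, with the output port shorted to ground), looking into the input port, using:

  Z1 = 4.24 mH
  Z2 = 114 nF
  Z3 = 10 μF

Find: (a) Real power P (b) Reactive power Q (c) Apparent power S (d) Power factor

Step 1 — Angular frequency: ω = 2π·f = 2π·68.1 = 427.9 rad/s.
Step 2 — Component impedances:
  Z1: Z = jωL = j·427.9·0.00424 = 0 + j1.814 Ω
  Z2: Z = 1/(jωC) = -j/(ω·C) = 0 - j2.05e+04 Ω
  Z3: Z = 1/(jωC) = -j/(ω·C) = 0 - j233.7 Ω
Step 3 — With the output port shorted to ground, the output series arm Z2 runs from the junction to ground; the shunt arm Z3 also runs from the junction to ground. They appear in parallel: Z3 || Z2 = 0 - j231.1 Ω.
Step 4 — Series with input arm Z1: Z_in = Z1 + (Z3 || Z2) = 0 - j229.3 Ω = 229.3∠-90.0° Ω.
Step 5 — Source phasor: V = 42.2∠45.0° V = 29.84 + j29.84 V.
Step 6 — Current: I = V / Z = -0.1302 + j0.1302 A = 0.1841∠135.0° A.
Step 7 — Complex power: S = V·I* = 0 - j7.768 VA.
Step 8 — Real power: P = Re(S) = 0 W.
Step 9 — Reactive power: Q = Im(S) = -7.768 VAR.
Step 10 — Apparent power: |S| = 7.768 VA.
Step 11 — Power factor: PF = P/|S| = 0 (leading).

(a) P = 0 W  (b) Q = -7.768 VAR  (c) S = 7.768 VA  (d) PF = 0 (leading)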